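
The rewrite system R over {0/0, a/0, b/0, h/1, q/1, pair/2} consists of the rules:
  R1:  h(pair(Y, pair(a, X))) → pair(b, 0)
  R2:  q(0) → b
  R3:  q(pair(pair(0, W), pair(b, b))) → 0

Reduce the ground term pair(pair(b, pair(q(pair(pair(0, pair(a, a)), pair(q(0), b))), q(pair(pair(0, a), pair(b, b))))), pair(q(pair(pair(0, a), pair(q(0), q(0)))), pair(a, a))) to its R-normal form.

1. pair(pair(b, pair(q(pair(pair(0, pair(a, a)), pair(q(0), b))), q(pair(pair(0, a), pair(b, b))))), pair(q(pair(pair(0, a), pair(q(0), q(0)))), pair(a, a)))  →  pair(pair(b, pair(q(pair(pair(0, pair(a, a)), pair(b, b))), q(pair(pair(0, a), pair(b, b))))), pair(q(pair(pair(0, a), pair(q(0), q(0)))), pair(a, a)))   [R2 at 1.2.1.1.2.1]
2. pair(pair(b, pair(q(pair(pair(0, pair(a, a)), pair(b, b))), q(pair(pair(0, a), pair(b, b))))), pair(q(pair(pair(0, a), pair(q(0), q(0)))), pair(a, a)))  →  pair(pair(b, pair(0, q(pair(pair(0, a), pair(b, b))))), pair(q(pair(pair(0, a), pair(q(0), q(0)))), pair(a, a)))   [R3 at 1.2.1]
3. pair(pair(b, pair(0, q(pair(pair(0, a), pair(b, b))))), pair(q(pair(pair(0, a), pair(q(0), q(0)))), pair(a, a)))  →  pair(pair(b, pair(0, 0)), pair(q(pair(pair(0, a), pair(q(0), q(0)))), pair(a, a)))   [R3 at 1.2.2]
4. pair(pair(b, pair(0, 0)), pair(q(pair(pair(0, a), pair(q(0), q(0)))), pair(a, a)))  →  pair(pair(b, pair(0, 0)), pair(q(pair(pair(0, a), pair(b, q(0)))), pair(a, a)))   [R2 at 2.1.1.2.1]
5. pair(pair(b, pair(0, 0)), pair(q(pair(pair(0, a), pair(b, q(0)))), pair(a, a)))  →  pair(pair(b, pair(0, 0)), pair(q(pair(pair(0, a), pair(b, b))), pair(a, a)))   [R2 at 2.1.1.2.2]
6. pair(pair(b, pair(0, 0)), pair(q(pair(pair(0, a), pair(b, b))), pair(a, a)))  →  pair(pair(b, pair(0, 0)), pair(0, pair(a, a)))   [R3 at 2.1]

pair(pair(b, pair(0, 0)), pair(0, pair(a, a)))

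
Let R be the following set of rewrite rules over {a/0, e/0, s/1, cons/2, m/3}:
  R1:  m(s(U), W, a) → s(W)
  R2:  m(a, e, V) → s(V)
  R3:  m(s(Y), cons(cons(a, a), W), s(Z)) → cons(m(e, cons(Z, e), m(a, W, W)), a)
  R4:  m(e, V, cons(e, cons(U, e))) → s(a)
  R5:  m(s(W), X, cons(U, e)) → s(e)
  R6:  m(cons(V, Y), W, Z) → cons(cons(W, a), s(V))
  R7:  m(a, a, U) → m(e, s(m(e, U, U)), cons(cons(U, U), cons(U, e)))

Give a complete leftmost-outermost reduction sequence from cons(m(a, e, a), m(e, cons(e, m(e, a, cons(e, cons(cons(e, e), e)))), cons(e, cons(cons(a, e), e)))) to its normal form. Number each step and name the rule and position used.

cons(s(a), s(a))

1. cons(m(a, e, a), m(e, cons(e, m(e, a, cons(e, cons(cons(e, e), e)))), cons(e, cons(cons(a, e), e))))  →  cons(s(a), m(e, cons(e, m(e, a, cons(e, cons(cons(e, e), e)))), cons(e, cons(cons(a, e), e))))   [R2 at 1]
2. cons(s(a), m(e, cons(e, m(e, a, cons(e, cons(cons(e, e), e)))), cons(e, cons(cons(a, e), e))))  →  cons(s(a), s(a))   [R4 at 2]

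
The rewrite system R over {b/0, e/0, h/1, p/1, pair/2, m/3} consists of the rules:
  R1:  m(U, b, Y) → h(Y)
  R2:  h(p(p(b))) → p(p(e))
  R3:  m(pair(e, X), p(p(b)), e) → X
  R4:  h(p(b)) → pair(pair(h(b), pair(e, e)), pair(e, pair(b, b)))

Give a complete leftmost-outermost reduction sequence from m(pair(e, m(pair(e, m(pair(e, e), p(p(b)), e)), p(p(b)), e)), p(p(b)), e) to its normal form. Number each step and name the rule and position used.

e

1. m(pair(e, m(pair(e, m(pair(e, e), p(p(b)), e)), p(p(b)), e)), p(p(b)), e)  →  m(pair(e, m(pair(e, e), p(p(b)), e)), p(p(b)), e)   [R3 at ε]
2. m(pair(e, m(pair(e, e), p(p(b)), e)), p(p(b)), e)  →  m(pair(e, e), p(p(b)), e)   [R3 at ε]
3. m(pair(e, e), p(p(b)), e)  →  e   [R3 at ε]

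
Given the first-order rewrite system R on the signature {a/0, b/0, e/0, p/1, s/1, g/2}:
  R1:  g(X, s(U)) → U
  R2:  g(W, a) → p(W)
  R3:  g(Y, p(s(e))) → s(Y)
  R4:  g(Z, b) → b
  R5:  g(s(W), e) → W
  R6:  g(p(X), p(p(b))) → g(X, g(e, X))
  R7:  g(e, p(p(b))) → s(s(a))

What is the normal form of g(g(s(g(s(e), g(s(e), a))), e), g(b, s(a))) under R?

1. g(g(s(g(s(e), g(s(e), a))), e), g(b, s(a)))  →  g(g(s(e), g(s(e), a)), g(b, s(a)))   [R5 at 1]
2. g(g(s(e), g(s(e), a)), g(b, s(a)))  →  g(g(s(e), p(s(e))), g(b, s(a)))   [R2 at 1.2]
3. g(g(s(e), p(s(e))), g(b, s(a)))  →  g(s(s(e)), g(b, s(a)))   [R3 at 1]
4. g(s(s(e)), g(b, s(a)))  →  g(s(s(e)), a)   [R1 at 2]
5. g(s(s(e)), a)  →  p(s(s(e)))   [R2 at ε]

p(s(s(e)))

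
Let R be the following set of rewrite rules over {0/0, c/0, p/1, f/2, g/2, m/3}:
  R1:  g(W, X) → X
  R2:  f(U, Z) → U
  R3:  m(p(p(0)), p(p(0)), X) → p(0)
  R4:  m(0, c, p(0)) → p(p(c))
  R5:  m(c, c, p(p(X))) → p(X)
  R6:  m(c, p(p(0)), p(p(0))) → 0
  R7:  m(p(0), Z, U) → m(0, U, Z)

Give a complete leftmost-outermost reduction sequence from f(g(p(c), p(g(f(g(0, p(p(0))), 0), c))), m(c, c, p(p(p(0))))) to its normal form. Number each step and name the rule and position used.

p(c)

1. f(g(p(c), p(g(f(g(0, p(p(0))), 0), c))), m(c, c, p(p(p(0)))))  →  g(p(c), p(g(f(g(0, p(p(0))), 0), c)))   [R2 at ε]
2. g(p(c), p(g(f(g(0, p(p(0))), 0), c)))  →  p(g(f(g(0, p(p(0))), 0), c))   [R1 at ε]
3. p(g(f(g(0, p(p(0))), 0), c))  →  p(c)   [R1 at 1]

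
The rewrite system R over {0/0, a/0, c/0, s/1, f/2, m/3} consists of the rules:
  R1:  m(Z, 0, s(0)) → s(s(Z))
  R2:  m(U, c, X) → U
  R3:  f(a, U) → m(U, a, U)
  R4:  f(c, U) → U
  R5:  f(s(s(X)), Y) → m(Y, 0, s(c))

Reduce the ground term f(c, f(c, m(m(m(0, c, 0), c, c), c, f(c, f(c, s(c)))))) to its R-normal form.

0

1. f(c, f(c, m(m(m(0, c, 0), c, c), c, f(c, f(c, s(c))))))  →  f(c, m(m(m(0, c, 0), c, c), c, f(c, f(c, s(c)))))   [R4 at ε]
2. f(c, m(m(m(0, c, 0), c, c), c, f(c, f(c, s(c)))))  →  m(m(m(0, c, 0), c, c), c, f(c, f(c, s(c))))   [R4 at ε]
3. m(m(m(0, c, 0), c, c), c, f(c, f(c, s(c))))  →  m(m(0, c, 0), c, c)   [R2 at ε]
4. m(m(0, c, 0), c, c)  →  m(0, c, 0)   [R2 at ε]
5. m(0, c, 0)  →  0   [R2 at ε]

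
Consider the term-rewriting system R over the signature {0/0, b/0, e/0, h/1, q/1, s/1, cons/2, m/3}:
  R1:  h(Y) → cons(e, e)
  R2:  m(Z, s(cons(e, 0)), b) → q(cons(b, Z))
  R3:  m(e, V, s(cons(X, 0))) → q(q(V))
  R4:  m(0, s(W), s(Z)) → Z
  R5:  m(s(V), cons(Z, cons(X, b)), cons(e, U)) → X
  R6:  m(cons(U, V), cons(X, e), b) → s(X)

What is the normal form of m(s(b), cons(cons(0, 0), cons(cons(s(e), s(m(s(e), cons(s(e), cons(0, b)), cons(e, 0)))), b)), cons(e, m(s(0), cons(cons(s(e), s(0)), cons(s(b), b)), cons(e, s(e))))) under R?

1. m(s(b), cons(cons(0, 0), cons(cons(s(e), s(m(s(e), cons(s(e), cons(0, b)), cons(e, 0)))), b)), cons(e, m(s(0), cons(cons(s(e), s(0)), cons(s(b), b)), cons(e, s(e)))))  →  cons(s(e), s(m(s(e), cons(s(e), cons(0, b)), cons(e, 0))))   [R5 at ε]
2. cons(s(e), s(m(s(e), cons(s(e), cons(0, b)), cons(e, 0))))  →  cons(s(e), s(0))   [R5 at 2.1]

cons(s(e), s(0))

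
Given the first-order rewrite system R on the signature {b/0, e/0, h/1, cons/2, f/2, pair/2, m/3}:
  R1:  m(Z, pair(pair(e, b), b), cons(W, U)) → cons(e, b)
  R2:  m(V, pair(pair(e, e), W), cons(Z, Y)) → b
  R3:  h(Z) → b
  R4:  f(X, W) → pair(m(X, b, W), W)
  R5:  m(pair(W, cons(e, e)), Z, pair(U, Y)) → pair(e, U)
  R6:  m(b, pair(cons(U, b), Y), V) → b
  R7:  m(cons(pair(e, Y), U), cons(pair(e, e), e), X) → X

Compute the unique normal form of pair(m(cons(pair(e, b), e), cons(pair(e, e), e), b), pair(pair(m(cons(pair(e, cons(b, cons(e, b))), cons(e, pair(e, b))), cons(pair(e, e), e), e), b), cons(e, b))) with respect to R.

pair(b, pair(pair(e, b), cons(e, b)))

1. pair(m(cons(pair(e, b), e), cons(pair(e, e), e), b), pair(pair(m(cons(pair(e, cons(b, cons(e, b))), cons(e, pair(e, b))), cons(pair(e, e), e), e), b), cons(e, b)))  →  pair(b, pair(pair(m(cons(pair(e, cons(b, cons(e, b))), cons(e, pair(e, b))), cons(pair(e, e), e), e), b), cons(e, b)))   [R7 at 1]
2. pair(b, pair(pair(m(cons(pair(e, cons(b, cons(e, b))), cons(e, pair(e, b))), cons(pair(e, e), e), e), b), cons(e, b)))  →  pair(b, pair(pair(e, b), cons(e, b)))   [R7 at 2.1.1]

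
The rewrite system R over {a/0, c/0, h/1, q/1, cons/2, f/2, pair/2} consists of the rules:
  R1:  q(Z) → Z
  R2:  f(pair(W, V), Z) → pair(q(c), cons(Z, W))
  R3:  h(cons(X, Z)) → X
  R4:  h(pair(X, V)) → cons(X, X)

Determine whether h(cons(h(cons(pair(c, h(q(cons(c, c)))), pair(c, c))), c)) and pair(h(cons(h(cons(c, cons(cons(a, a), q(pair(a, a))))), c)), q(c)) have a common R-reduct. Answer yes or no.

yes — NF(t₁) = pair(c, c), NF(t₂) = pair(c, c)

Reduce t₁ = h(cons(h(cons(pair(c, h(q(cons(c, c)))), pair(c, c))), c)):
1. h(cons(h(cons(pair(c, h(q(cons(c, c)))), pair(c, c))), c))  →  h(cons(pair(c, h(q(cons(c, c)))), pair(c, c)))   [R3 at ε]
2. h(cons(pair(c, h(q(cons(c, c)))), pair(c, c)))  →  pair(c, h(q(cons(c, c))))   [R3 at ε]
3. pair(c, h(q(cons(c, c))))  →  pair(c, h(cons(c, c)))   [R1 at 2.1]
4. pair(c, h(cons(c, c)))  →  pair(c, c)   [R3 at 2]

Reduce t₂ = pair(h(cons(h(cons(c, cons(cons(a, a), q(pair(a, a))))), c)), q(c)):
1. pair(h(cons(h(cons(c, cons(cons(a, a), q(pair(a, a))))), c)), q(c))  →  pair(h(cons(c, cons(cons(a, a), q(pair(a, a))))), q(c))   [R3 at 1]
2. pair(h(cons(c, cons(cons(a, a), q(pair(a, a))))), q(c))  →  pair(c, q(c))   [R3 at 1]
3. pair(c, q(c))  →  pair(c, c)   [R1 at 2]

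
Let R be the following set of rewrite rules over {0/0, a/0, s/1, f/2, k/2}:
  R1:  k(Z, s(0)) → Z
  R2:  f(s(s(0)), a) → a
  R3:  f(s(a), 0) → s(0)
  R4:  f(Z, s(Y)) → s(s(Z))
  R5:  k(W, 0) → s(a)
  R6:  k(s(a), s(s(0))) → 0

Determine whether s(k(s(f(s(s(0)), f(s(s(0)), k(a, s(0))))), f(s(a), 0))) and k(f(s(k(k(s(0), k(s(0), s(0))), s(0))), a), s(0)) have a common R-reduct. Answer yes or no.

Reduce t₁ = s(k(s(f(s(s(0)), f(s(s(0)), k(a, s(0))))), f(s(a), 0))):
1. s(k(s(f(s(s(0)), f(s(s(0)), k(a, s(0))))), f(s(a), 0)))  →  s(k(s(f(s(s(0)), f(s(s(0)), a))), f(s(a), 0)))   [R1 at 1.1.1.2.2]
2. s(k(s(f(s(s(0)), f(s(s(0)), a))), f(s(a), 0)))  →  s(k(s(f(s(s(0)), a)), f(s(a), 0)))   [R2 at 1.1.1.2]
3. s(k(s(f(s(s(0)), a)), f(s(a), 0)))  →  s(k(s(a), f(s(a), 0)))   [R2 at 1.1.1]
4. s(k(s(a), f(s(a), 0)))  →  s(k(s(a), s(0)))   [R3 at 1.2]
5. s(k(s(a), s(0)))  →  s(s(a))   [R1 at 1]

Reduce t₂ = k(f(s(k(k(s(0), k(s(0), s(0))), s(0))), a), s(0)):
1. k(f(s(k(k(s(0), k(s(0), s(0))), s(0))), a), s(0))  →  f(s(k(k(s(0), k(s(0), s(0))), s(0))), a)   [R1 at ε]
2. f(s(k(k(s(0), k(s(0), s(0))), s(0))), a)  →  f(s(k(s(0), k(s(0), s(0)))), a)   [R1 at 1.1]
3. f(s(k(s(0), k(s(0), s(0)))), a)  →  f(s(k(s(0), s(0))), a)   [R1 at 1.1.2]
4. f(s(k(s(0), s(0))), a)  →  f(s(s(0)), a)   [R1 at 1.1]
5. f(s(s(0)), a)  →  a   [R2 at ε]

no — NF(t₁) = s(s(a)), NF(t₂) = a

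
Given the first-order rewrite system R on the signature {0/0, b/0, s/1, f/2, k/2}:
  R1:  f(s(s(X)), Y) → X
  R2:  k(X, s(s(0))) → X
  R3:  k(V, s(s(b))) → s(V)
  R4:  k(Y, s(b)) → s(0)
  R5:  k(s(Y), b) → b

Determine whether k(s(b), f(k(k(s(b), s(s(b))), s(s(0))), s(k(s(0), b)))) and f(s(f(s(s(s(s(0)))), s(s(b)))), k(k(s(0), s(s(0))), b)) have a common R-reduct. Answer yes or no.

no — NF(t₁) = b, NF(t₂) = s(0)

Reduce t₁ = k(s(b), f(k(k(s(b), s(s(b))), s(s(0))), s(k(s(0), b)))):
1. k(s(b), f(k(k(s(b), s(s(b))), s(s(0))), s(k(s(0), b))))  →  k(s(b), f(k(s(b), s(s(b))), s(k(s(0), b))))   [R2 at 2.1]
2. k(s(b), f(k(s(b), s(s(b))), s(k(s(0), b))))  →  k(s(b), f(s(s(b)), s(k(s(0), b))))   [R3 at 2.1]
3. k(s(b), f(s(s(b)), s(k(s(0), b))))  →  k(s(b), b)   [R1 at 2]
4. k(s(b), b)  →  b   [R5 at ε]

Reduce t₂ = f(s(f(s(s(s(s(0)))), s(s(b)))), k(k(s(0), s(s(0))), b)):
1. f(s(f(s(s(s(s(0)))), s(s(b)))), k(k(s(0), s(s(0))), b))  →  f(s(s(s(0))), k(k(s(0), s(s(0))), b))   [R1 at 1.1]
2. f(s(s(s(0))), k(k(s(0), s(s(0))), b))  →  s(0)   [R1 at ε]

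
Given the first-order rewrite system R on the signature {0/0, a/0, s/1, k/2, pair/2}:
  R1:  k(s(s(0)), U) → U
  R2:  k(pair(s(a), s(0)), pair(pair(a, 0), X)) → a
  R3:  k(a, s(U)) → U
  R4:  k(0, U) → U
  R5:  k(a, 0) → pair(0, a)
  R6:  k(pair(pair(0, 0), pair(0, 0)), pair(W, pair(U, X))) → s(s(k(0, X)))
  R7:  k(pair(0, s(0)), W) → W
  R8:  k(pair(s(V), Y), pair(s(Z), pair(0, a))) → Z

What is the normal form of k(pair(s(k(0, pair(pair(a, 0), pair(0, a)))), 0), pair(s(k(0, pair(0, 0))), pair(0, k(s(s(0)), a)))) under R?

1. k(pair(s(k(0, pair(pair(a, 0), pair(0, a)))), 0), pair(s(k(0, pair(0, 0))), pair(0, k(s(s(0)), a))))  →  k(pair(s(pair(pair(a, 0), pair(0, a))), 0), pair(s(k(0, pair(0, 0))), pair(0, k(s(s(0)), a))))   [R4 at 1.1.1]
2. k(pair(s(pair(pair(a, 0), pair(0, a))), 0), pair(s(k(0, pair(0, 0))), pair(0, k(s(s(0)), a))))  →  k(pair(s(pair(pair(a, 0), pair(0, a))), 0), pair(s(pair(0, 0)), pair(0, k(s(s(0)), a))))   [R4 at 2.1.1]
3. k(pair(s(pair(pair(a, 0), pair(0, a))), 0), pair(s(pair(0, 0)), pair(0, k(s(s(0)), a))))  →  k(pair(s(pair(pair(a, 0), pair(0, a))), 0), pair(s(pair(0, 0)), pair(0, a)))   [R1 at 2.2.2]
4. k(pair(s(pair(pair(a, 0), pair(0, a))), 0), pair(s(pair(0, 0)), pair(0, a)))  →  pair(0, 0)   [R8 at ε]

pair(0, 0)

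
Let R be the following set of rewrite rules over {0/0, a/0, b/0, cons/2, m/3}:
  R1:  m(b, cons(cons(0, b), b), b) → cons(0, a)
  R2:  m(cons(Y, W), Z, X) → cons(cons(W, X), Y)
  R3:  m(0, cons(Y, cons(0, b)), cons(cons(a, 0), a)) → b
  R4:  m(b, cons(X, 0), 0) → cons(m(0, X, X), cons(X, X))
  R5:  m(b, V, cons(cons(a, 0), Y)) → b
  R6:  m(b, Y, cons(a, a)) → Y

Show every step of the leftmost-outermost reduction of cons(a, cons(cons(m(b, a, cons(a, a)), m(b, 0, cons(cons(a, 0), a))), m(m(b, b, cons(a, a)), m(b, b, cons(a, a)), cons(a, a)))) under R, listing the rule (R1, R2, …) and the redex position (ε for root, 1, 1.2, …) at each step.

cons(a, cons(cons(a, b), b))

1. cons(a, cons(cons(m(b, a, cons(a, a)), m(b, 0, cons(cons(a, 0), a))), m(m(b, b, cons(a, a)), m(b, b, cons(a, a)), cons(a, a))))  →  cons(a, cons(cons(a, m(b, 0, cons(cons(a, 0), a))), m(m(b, b, cons(a, a)), m(b, b, cons(a, a)), cons(a, a))))   [R6 at 2.1.1]
2. cons(a, cons(cons(a, m(b, 0, cons(cons(a, 0), a))), m(m(b, b, cons(a, a)), m(b, b, cons(a, a)), cons(a, a))))  →  cons(a, cons(cons(a, b), m(m(b, b, cons(a, a)), m(b, b, cons(a, a)), cons(a, a))))   [R5 at 2.1.2]
3. cons(a, cons(cons(a, b), m(m(b, b, cons(a, a)), m(b, b, cons(a, a)), cons(a, a))))  →  cons(a, cons(cons(a, b), m(b, m(b, b, cons(a, a)), cons(a, a))))   [R6 at 2.2.1]
4. cons(a, cons(cons(a, b), m(b, m(b, b, cons(a, a)), cons(a, a))))  →  cons(a, cons(cons(a, b), m(b, b, cons(a, a))))   [R6 at 2.2]
5. cons(a, cons(cons(a, b), m(b, b, cons(a, a))))  →  cons(a, cons(cons(a, b), b))   [R6 at 2.2]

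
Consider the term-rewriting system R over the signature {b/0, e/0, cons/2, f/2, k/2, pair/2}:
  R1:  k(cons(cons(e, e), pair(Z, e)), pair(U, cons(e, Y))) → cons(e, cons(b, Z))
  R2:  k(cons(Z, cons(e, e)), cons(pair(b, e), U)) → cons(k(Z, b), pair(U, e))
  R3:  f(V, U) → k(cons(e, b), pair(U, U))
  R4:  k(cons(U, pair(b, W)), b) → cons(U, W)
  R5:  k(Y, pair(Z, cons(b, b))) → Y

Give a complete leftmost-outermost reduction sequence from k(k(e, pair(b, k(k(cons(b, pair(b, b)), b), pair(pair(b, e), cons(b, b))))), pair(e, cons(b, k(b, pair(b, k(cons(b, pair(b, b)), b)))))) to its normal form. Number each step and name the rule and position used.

e

1. k(k(e, pair(b, k(k(cons(b, pair(b, b)), b), pair(pair(b, e), cons(b, b))))), pair(e, cons(b, k(b, pair(b, k(cons(b, pair(b, b)), b))))))  →  k(k(e, pair(b, k(cons(b, pair(b, b)), b))), pair(e, cons(b, k(b, pair(b, k(cons(b, pair(b, b)), b))))))   [R5 at 1.2.2]
2. k(k(e, pair(b, k(cons(b, pair(b, b)), b))), pair(e, cons(b, k(b, pair(b, k(cons(b, pair(b, b)), b))))))  →  k(k(e, pair(b, cons(b, b))), pair(e, cons(b, k(b, pair(b, k(cons(b, pair(b, b)), b))))))   [R4 at 1.2.2]
3. k(k(e, pair(b, cons(b, b))), pair(e, cons(b, k(b, pair(b, k(cons(b, pair(b, b)), b))))))  →  k(e, pair(e, cons(b, k(b, pair(b, k(cons(b, pair(b, b)), b))))))   [R5 at 1]
4. k(e, pair(e, cons(b, k(b, pair(b, k(cons(b, pair(b, b)), b))))))  →  k(e, pair(e, cons(b, k(b, pair(b, cons(b, b))))))   [R4 at 2.2.2.2.2]
5. k(e, pair(e, cons(b, k(b, pair(b, cons(b, b))))))  →  k(e, pair(e, cons(b, b)))   [R5 at 2.2.2]
6. k(e, pair(e, cons(b, b)))  →  e   [R5 at ε]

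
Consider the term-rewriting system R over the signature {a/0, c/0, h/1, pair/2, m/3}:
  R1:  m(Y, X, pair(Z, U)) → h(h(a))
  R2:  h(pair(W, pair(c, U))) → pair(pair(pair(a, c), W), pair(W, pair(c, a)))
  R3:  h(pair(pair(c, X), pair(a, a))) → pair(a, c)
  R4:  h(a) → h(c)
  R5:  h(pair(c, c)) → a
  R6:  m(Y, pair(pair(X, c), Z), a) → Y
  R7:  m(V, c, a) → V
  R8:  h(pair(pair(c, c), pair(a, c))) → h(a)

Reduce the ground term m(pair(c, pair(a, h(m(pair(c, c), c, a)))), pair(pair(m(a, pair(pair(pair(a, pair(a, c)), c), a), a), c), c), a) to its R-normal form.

pair(c, pair(a, a))

1. m(pair(c, pair(a, h(m(pair(c, c), c, a)))), pair(pair(m(a, pair(pair(pair(a, pair(a, c)), c), a), a), c), c), a)  →  pair(c, pair(a, h(m(pair(c, c), c, a))))   [R6 at ε]
2. pair(c, pair(a, h(m(pair(c, c), c, a))))  →  pair(c, pair(a, h(pair(c, c))))   [R7 at 2.2.1]
3. pair(c, pair(a, h(pair(c, c))))  →  pair(c, pair(a, a))   [R5 at 2.2]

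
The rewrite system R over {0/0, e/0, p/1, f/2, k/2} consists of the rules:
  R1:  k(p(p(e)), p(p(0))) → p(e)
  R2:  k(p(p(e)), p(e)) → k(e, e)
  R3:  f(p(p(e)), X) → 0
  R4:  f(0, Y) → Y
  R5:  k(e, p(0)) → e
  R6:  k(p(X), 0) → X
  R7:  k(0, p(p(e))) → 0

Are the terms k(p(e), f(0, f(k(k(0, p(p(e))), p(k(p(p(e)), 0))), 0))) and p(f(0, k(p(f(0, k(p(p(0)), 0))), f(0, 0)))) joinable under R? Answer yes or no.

Reduce t₁ = k(p(e), f(0, f(k(k(0, p(p(e))), p(k(p(p(e)), 0))), 0))):
1. k(p(e), f(0, f(k(k(0, p(p(e))), p(k(p(p(e)), 0))), 0)))  →  k(p(e), f(k(k(0, p(p(e))), p(k(p(p(e)), 0))), 0))   [R4 at 2]
2. k(p(e), f(k(k(0, p(p(e))), p(k(p(p(e)), 0))), 0))  →  k(p(e), f(k(0, p(k(p(p(e)), 0))), 0))   [R7 at 2.1.1]
3. k(p(e), f(k(0, p(k(p(p(e)), 0))), 0))  →  k(p(e), f(k(0, p(p(e))), 0))   [R6 at 2.1.2.1]
4. k(p(e), f(k(0, p(p(e))), 0))  →  k(p(e), f(0, 0))   [R7 at 2.1]
5. k(p(e), f(0, 0))  →  k(p(e), 0)   [R4 at 2]
6. k(p(e), 0)  →  e   [R6 at ε]

Reduce t₂ = p(f(0, k(p(f(0, k(p(p(0)), 0))), f(0, 0)))):
1. p(f(0, k(p(f(0, k(p(p(0)), 0))), f(0, 0))))  →  p(k(p(f(0, k(p(p(0)), 0))), f(0, 0)))   [R4 at 1]
2. p(k(p(f(0, k(p(p(0)), 0))), f(0, 0)))  →  p(k(p(k(p(p(0)), 0)), f(0, 0)))   [R4 at 1.1.1]
3. p(k(p(k(p(p(0)), 0)), f(0, 0)))  →  p(k(p(p(0)), f(0, 0)))   [R6 at 1.1.1]
4. p(k(p(p(0)), f(0, 0)))  →  p(k(p(p(0)), 0))   [R4 at 1.2]
5. p(k(p(p(0)), 0))  →  p(p(0))   [R6 at 1]

no — NF(t₁) = e, NF(t₂) = p(p(0))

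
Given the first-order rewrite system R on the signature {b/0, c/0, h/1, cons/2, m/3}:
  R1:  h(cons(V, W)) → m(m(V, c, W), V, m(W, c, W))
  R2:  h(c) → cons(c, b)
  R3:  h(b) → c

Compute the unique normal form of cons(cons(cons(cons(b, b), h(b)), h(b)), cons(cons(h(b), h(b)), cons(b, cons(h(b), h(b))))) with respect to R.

cons(cons(cons(cons(b, b), c), c), cons(cons(c, c), cons(b, cons(c, c))))

1. cons(cons(cons(cons(b, b), h(b)), h(b)), cons(cons(h(b), h(b)), cons(b, cons(h(b), h(b)))))  →  cons(cons(cons(cons(b, b), c), h(b)), cons(cons(h(b), h(b)), cons(b, cons(h(b), h(b)))))   [R3 at 1.1.2]
2. cons(cons(cons(cons(b, b), c), h(b)), cons(cons(h(b), h(b)), cons(b, cons(h(b), h(b)))))  →  cons(cons(cons(cons(b, b), c), c), cons(cons(h(b), h(b)), cons(b, cons(h(b), h(b)))))   [R3 at 1.2]
3. cons(cons(cons(cons(b, b), c), c), cons(cons(h(b), h(b)), cons(b, cons(h(b), h(b)))))  →  cons(cons(cons(cons(b, b), c), c), cons(cons(c, h(b)), cons(b, cons(h(b), h(b)))))   [R3 at 2.1.1]
4. cons(cons(cons(cons(b, b), c), c), cons(cons(c, h(b)), cons(b, cons(h(b), h(b)))))  →  cons(cons(cons(cons(b, b), c), c), cons(cons(c, c), cons(b, cons(h(b), h(b)))))   [R3 at 2.1.2]
5. cons(cons(cons(cons(b, b), c), c), cons(cons(c, c), cons(b, cons(h(b), h(b)))))  →  cons(cons(cons(cons(b, b), c), c), cons(cons(c, c), cons(b, cons(c, h(b)))))   [R3 at 2.2.2.1]
6. cons(cons(cons(cons(b, b), c), c), cons(cons(c, c), cons(b, cons(c, h(b)))))  →  cons(cons(cons(cons(b, b), c), c), cons(cons(c, c), cons(b, cons(c, c))))   [R3 at 2.2.2.2]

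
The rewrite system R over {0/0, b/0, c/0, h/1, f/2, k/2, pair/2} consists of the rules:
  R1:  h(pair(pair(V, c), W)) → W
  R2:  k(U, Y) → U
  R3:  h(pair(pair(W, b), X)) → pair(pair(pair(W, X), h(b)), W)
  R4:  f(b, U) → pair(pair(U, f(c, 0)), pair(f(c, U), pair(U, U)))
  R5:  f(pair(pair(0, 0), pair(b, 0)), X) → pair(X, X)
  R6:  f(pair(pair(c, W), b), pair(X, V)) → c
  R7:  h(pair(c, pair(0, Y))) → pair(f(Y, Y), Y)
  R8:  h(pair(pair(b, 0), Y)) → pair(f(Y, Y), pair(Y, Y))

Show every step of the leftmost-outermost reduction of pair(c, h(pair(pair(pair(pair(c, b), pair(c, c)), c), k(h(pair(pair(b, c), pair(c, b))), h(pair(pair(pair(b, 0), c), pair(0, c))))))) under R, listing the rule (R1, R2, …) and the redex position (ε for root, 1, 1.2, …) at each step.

pair(c, pair(c, b))

1. pair(c, h(pair(pair(pair(pair(c, b), pair(c, c)), c), k(h(pair(pair(b, c), pair(c, b))), h(pair(pair(pair(b, 0), c), pair(0, c)))))))  →  pair(c, k(h(pair(pair(b, c), pair(c, b))), h(pair(pair(pair(b, 0), c), pair(0, c)))))   [R1 at 2]
2. pair(c, k(h(pair(pair(b, c), pair(c, b))), h(pair(pair(pair(b, 0), c), pair(0, c)))))  →  pair(c, h(pair(pair(b, c), pair(c, b))))   [R2 at 2]
3. pair(c, h(pair(pair(b, c), pair(c, b))))  →  pair(c, pair(c, b))   [R1 at 2]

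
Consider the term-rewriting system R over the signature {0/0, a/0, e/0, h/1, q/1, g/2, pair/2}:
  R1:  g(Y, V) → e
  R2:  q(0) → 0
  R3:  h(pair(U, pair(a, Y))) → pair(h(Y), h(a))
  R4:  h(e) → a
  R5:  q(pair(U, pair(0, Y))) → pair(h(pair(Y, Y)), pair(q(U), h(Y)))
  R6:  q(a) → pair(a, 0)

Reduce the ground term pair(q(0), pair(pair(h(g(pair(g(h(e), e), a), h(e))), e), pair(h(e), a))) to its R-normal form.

1. pair(q(0), pair(pair(h(g(pair(g(h(e), e), a), h(e))), e), pair(h(e), a)))  →  pair(0, pair(pair(h(g(pair(g(h(e), e), a), h(e))), e), pair(h(e), a)))   [R2 at 1]
2. pair(0, pair(pair(h(g(pair(g(h(e), e), a), h(e))), e), pair(h(e), a)))  →  pair(0, pair(pair(h(e), e), pair(h(e), a)))   [R1 at 2.1.1.1]
3. pair(0, pair(pair(h(e), e), pair(h(e), a)))  →  pair(0, pair(pair(a, e), pair(h(e), a)))   [R4 at 2.1.1]
4. pair(0, pair(pair(a, e), pair(h(e), a)))  →  pair(0, pair(pair(a, e), pair(a, a)))   [R4 at 2.2.1]

pair(0, pair(pair(a, e), pair(a, a)))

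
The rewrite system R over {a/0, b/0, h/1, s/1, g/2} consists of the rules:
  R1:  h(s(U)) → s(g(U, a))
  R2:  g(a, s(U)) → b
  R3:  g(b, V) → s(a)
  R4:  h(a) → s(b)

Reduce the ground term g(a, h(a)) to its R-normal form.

b

1. g(a, h(a))  →  g(a, s(b))   [R4 at 2]
2. g(a, s(b))  →  b   [R2 at ε]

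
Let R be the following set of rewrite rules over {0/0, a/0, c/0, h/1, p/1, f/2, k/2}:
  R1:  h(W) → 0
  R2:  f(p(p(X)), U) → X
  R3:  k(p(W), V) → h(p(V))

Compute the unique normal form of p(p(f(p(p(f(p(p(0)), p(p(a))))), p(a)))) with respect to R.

p(p(0))

1. p(p(f(p(p(f(p(p(0)), p(p(a))))), p(a))))  →  p(p(f(p(p(0)), p(p(a)))))   [R2 at 1.1]
2. p(p(f(p(p(0)), p(p(a)))))  →  p(p(0))   [R2 at 1.1]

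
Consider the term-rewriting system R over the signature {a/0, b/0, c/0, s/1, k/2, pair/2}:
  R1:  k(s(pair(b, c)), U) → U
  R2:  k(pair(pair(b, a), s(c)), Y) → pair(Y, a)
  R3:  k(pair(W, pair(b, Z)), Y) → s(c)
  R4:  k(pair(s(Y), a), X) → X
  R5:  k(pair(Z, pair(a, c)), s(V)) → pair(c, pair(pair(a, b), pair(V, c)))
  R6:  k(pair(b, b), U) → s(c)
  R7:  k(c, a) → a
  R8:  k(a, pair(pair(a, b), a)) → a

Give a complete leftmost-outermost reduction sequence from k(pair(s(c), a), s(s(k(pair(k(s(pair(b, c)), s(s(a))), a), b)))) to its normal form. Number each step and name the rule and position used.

1. k(pair(s(c), a), s(s(k(pair(k(s(pair(b, c)), s(s(a))), a), b))))  →  s(s(k(pair(k(s(pair(b, c)), s(s(a))), a), b)))   [R4 at ε]
2. s(s(k(pair(k(s(pair(b, c)), s(s(a))), a), b)))  →  s(s(k(pair(s(s(a)), a), b)))   [R1 at 1.1.1.1]
3. s(s(k(pair(s(s(a)), a), b)))  →  s(s(b))   [R4 at 1.1]

s(s(b))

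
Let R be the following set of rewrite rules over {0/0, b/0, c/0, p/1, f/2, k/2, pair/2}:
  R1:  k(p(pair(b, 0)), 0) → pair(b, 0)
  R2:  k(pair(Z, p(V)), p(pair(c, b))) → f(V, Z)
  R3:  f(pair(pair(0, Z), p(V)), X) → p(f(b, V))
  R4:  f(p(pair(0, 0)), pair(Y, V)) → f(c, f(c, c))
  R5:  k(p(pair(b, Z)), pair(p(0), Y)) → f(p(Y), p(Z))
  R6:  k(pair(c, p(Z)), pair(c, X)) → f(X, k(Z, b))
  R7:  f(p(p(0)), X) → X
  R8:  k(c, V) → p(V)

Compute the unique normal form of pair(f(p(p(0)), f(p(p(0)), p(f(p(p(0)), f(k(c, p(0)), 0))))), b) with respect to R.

1. pair(f(p(p(0)), f(p(p(0)), p(f(p(p(0)), f(k(c, p(0)), 0))))), b)  →  pair(f(p(p(0)), p(f(p(p(0)), f(k(c, p(0)), 0)))), b)   [R7 at 1]
2. pair(f(p(p(0)), p(f(p(p(0)), f(k(c, p(0)), 0)))), b)  →  pair(p(f(p(p(0)), f(k(c, p(0)), 0))), b)   [R7 at 1]
3. pair(p(f(p(p(0)), f(k(c, p(0)), 0))), b)  →  pair(p(f(k(c, p(0)), 0)), b)   [R7 at 1.1]
4. pair(p(f(k(c, p(0)), 0)), b)  →  pair(p(f(p(p(0)), 0)), b)   [R8 at 1.1.1]
5. pair(p(f(p(p(0)), 0)), b)  →  pair(p(0), b)   [R7 at 1.1]

pair(p(0), b)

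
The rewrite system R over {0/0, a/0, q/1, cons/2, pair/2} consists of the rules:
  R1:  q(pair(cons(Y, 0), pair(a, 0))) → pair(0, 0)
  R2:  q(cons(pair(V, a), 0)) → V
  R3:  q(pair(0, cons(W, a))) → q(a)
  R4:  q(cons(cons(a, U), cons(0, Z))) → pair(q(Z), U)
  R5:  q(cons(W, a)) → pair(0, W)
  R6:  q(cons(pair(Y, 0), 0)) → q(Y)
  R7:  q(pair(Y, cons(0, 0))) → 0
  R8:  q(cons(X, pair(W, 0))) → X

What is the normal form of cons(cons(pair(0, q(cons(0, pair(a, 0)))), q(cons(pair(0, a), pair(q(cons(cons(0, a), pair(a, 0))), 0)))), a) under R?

1. cons(cons(pair(0, q(cons(0, pair(a, 0)))), q(cons(pair(0, a), pair(q(cons(cons(0, a), pair(a, 0))), 0)))), a)  →  cons(cons(pair(0, 0), q(cons(pair(0, a), pair(q(cons(cons(0, a), pair(a, 0))), 0)))), a)   [R8 at 1.1.2]
2. cons(cons(pair(0, 0), q(cons(pair(0, a), pair(q(cons(cons(0, a), pair(a, 0))), 0)))), a)  →  cons(cons(pair(0, 0), pair(0, a)), a)   [R8 at 1.2]

cons(cons(pair(0, 0), pair(0, a)), a)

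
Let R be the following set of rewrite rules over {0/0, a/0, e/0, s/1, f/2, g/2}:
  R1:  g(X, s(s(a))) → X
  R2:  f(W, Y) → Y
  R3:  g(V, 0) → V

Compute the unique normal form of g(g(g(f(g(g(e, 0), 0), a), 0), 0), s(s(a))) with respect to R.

1. g(g(g(f(g(g(e, 0), 0), a), 0), 0), s(s(a)))  →  g(g(f(g(g(e, 0), 0), a), 0), 0)   [R1 at ε]
2. g(g(f(g(g(e, 0), 0), a), 0), 0)  →  g(f(g(g(e, 0), 0), a), 0)   [R3 at ε]
3. g(f(g(g(e, 0), 0), a), 0)  →  f(g(g(e, 0), 0), a)   [R3 at ε]
4. f(g(g(e, 0), 0), a)  →  a   [R2 at ε]

a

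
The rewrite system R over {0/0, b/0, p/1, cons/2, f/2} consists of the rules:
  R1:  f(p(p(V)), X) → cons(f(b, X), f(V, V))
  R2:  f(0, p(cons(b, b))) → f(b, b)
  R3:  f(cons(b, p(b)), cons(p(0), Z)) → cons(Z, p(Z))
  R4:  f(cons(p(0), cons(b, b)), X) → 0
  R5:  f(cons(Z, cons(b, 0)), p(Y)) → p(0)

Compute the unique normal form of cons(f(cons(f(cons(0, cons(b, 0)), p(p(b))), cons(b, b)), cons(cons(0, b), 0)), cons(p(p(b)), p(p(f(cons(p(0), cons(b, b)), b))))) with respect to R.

cons(0, cons(p(p(b)), p(p(0))))

1. cons(f(cons(f(cons(0, cons(b, 0)), p(p(b))), cons(b, b)), cons(cons(0, b), 0)), cons(p(p(b)), p(p(f(cons(p(0), cons(b, b)), b)))))  →  cons(f(cons(p(0), cons(b, b)), cons(cons(0, b), 0)), cons(p(p(b)), p(p(f(cons(p(0), cons(b, b)), b)))))   [R5 at 1.1.1]
2. cons(f(cons(p(0), cons(b, b)), cons(cons(0, b), 0)), cons(p(p(b)), p(p(f(cons(p(0), cons(b, b)), b)))))  →  cons(0, cons(p(p(b)), p(p(f(cons(p(0), cons(b, b)), b)))))   [R4 at 1]
3. cons(0, cons(p(p(b)), p(p(f(cons(p(0), cons(b, b)), b)))))  →  cons(0, cons(p(p(b)), p(p(0))))   [R4 at 2.2.1.1]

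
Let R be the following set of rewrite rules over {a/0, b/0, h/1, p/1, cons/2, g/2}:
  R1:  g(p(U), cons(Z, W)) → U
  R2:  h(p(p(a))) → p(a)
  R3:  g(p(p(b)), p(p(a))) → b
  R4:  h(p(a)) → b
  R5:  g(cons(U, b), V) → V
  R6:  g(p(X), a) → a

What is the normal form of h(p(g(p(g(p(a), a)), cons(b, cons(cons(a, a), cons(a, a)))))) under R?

1. h(p(g(p(g(p(a), a)), cons(b, cons(cons(a, a), cons(a, a))))))  →  h(p(g(p(a), a)))   [R1 at 1.1]
2. h(p(g(p(a), a)))  →  h(p(a))   [R6 at 1.1]
3. h(p(a))  →  b   [R4 at ε]

b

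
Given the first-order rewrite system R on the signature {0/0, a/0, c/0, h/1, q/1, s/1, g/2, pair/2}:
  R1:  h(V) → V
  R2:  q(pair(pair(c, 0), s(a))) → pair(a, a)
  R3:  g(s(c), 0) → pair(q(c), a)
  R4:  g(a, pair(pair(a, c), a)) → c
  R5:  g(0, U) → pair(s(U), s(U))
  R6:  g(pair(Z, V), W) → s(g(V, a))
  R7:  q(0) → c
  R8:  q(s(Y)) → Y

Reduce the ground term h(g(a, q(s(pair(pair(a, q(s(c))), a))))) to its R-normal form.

1. h(g(a, q(s(pair(pair(a, q(s(c))), a)))))  →  g(a, q(s(pair(pair(a, q(s(c))), a))))   [R1 at ε]
2. g(a, q(s(pair(pair(a, q(s(c))), a))))  →  g(a, pair(pair(a, q(s(c))), a))   [R8 at 2]
3. g(a, pair(pair(a, q(s(c))), a))  →  g(a, pair(pair(a, c), a))   [R8 at 2.1.2]
4. g(a, pair(pair(a, c), a))  →  c   [R4 at ε]

c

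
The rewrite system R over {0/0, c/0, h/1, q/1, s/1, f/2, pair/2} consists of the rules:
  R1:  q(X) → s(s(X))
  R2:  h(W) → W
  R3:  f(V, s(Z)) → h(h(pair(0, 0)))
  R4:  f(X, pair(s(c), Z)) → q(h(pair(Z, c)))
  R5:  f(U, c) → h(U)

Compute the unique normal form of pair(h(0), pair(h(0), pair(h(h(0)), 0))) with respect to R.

1. pair(h(0), pair(h(0), pair(h(h(0)), 0)))  →  pair(0, pair(h(0), pair(h(h(0)), 0)))   [R2 at 1]
2. pair(0, pair(h(0), pair(h(h(0)), 0)))  →  pair(0, pair(0, pair(h(h(0)), 0)))   [R2 at 2.1]
3. pair(0, pair(0, pair(h(h(0)), 0)))  →  pair(0, pair(0, pair(h(0), 0)))   [R2 at 2.2.1]
4. pair(0, pair(0, pair(h(0), 0)))  →  pair(0, pair(0, pair(0, 0)))   [R2 at 2.2.1]

pair(0, pair(0, pair(0, 0)))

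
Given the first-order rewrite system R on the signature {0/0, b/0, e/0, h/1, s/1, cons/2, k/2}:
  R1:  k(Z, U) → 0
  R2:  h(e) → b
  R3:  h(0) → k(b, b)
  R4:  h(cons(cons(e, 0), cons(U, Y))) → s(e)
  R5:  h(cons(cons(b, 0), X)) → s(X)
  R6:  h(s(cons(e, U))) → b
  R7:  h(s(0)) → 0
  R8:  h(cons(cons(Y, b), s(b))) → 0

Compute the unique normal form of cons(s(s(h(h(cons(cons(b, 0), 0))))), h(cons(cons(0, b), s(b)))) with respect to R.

1. cons(s(s(h(h(cons(cons(b, 0), 0))))), h(cons(cons(0, b), s(b))))  →  cons(s(s(h(s(0)))), h(cons(cons(0, b), s(b))))   [R5 at 1.1.1.1]
2. cons(s(s(h(s(0)))), h(cons(cons(0, b), s(b))))  →  cons(s(s(0)), h(cons(cons(0, b), s(b))))   [R7 at 1.1.1]
3. cons(s(s(0)), h(cons(cons(0, b), s(b))))  →  cons(s(s(0)), 0)   [R8 at 2]

cons(s(s(0)), 0)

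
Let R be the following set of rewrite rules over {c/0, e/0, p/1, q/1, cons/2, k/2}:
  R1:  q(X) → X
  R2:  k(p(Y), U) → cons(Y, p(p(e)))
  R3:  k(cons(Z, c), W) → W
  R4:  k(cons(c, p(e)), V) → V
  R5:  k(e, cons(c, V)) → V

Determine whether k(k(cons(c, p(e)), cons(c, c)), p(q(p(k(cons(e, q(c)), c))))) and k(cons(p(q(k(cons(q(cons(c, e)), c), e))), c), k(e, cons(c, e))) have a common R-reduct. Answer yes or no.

Reduce t₁ = k(k(cons(c, p(e)), cons(c, c)), p(q(p(k(cons(e, q(c)), c))))):
1. k(k(cons(c, p(e)), cons(c, c)), p(q(p(k(cons(e, q(c)), c)))))  →  k(cons(c, c), p(q(p(k(cons(e, q(c)), c)))))   [R4 at 1]
2. k(cons(c, c), p(q(p(k(cons(e, q(c)), c)))))  →  p(q(p(k(cons(e, q(c)), c))))   [R3 at ε]
3. p(q(p(k(cons(e, q(c)), c))))  →  p(p(k(cons(e, q(c)), c)))   [R1 at 1]
4. p(p(k(cons(e, q(c)), c)))  →  p(p(k(cons(e, c), c)))   [R1 at 1.1.1.2]
5. p(p(k(cons(e, c), c)))  →  p(p(c))   [R3 at 1.1]

Reduce t₂ = k(cons(p(q(k(cons(q(cons(c, e)), c), e))), c), k(e, cons(c, e))):
1. k(cons(p(q(k(cons(q(cons(c, e)), c), e))), c), k(e, cons(c, e)))  →  k(e, cons(c, e))   [R3 at ε]
2. k(e, cons(c, e))  →  e   [R5 at ε]

no — NF(t₁) = p(p(c)), NF(t₂) = e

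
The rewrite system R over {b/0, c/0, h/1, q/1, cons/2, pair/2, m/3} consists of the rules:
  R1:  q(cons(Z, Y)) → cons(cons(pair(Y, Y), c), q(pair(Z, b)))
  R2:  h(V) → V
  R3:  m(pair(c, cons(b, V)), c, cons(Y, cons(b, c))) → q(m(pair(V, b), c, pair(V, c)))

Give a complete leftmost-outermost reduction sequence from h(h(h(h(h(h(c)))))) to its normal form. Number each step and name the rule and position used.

1. h(h(h(h(h(h(c))))))  →  h(h(h(h(h(c)))))   [R2 at ε]
2. h(h(h(h(h(c)))))  →  h(h(h(h(c))))   [R2 at ε]
3. h(h(h(h(c))))  →  h(h(h(c)))   [R2 at ε]
4. h(h(h(c)))  →  h(h(c))   [R2 at ε]
5. h(h(c))  →  h(c)   [R2 at ε]
6. h(c)  →  c   [R2 at ε]

c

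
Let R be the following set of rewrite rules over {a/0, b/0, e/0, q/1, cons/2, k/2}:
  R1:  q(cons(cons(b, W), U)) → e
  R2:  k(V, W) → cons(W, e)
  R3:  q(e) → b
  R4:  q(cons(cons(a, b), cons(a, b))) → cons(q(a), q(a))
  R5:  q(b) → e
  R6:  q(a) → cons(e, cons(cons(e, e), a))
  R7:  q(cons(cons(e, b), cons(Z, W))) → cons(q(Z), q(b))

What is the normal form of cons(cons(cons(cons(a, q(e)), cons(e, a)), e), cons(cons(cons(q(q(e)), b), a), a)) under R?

cons(cons(cons(cons(a, b), cons(e, a)), e), cons(cons(cons(e, b), a), a))

1. cons(cons(cons(cons(a, q(e)), cons(e, a)), e), cons(cons(cons(q(q(e)), b), a), a))  →  cons(cons(cons(cons(a, b), cons(e, a)), e), cons(cons(cons(q(q(e)), b), a), a))   [R3 at 1.1.1.2]
2. cons(cons(cons(cons(a, b), cons(e, a)), e), cons(cons(cons(q(q(e)), b), a), a))  →  cons(cons(cons(cons(a, b), cons(e, a)), e), cons(cons(cons(q(b), b), a), a))   [R3 at 2.1.1.1.1]
3. cons(cons(cons(cons(a, b), cons(e, a)), e), cons(cons(cons(q(b), b), a), a))  →  cons(cons(cons(cons(a, b), cons(e, a)), e), cons(cons(cons(e, b), a), a))   [R5 at 2.1.1.1]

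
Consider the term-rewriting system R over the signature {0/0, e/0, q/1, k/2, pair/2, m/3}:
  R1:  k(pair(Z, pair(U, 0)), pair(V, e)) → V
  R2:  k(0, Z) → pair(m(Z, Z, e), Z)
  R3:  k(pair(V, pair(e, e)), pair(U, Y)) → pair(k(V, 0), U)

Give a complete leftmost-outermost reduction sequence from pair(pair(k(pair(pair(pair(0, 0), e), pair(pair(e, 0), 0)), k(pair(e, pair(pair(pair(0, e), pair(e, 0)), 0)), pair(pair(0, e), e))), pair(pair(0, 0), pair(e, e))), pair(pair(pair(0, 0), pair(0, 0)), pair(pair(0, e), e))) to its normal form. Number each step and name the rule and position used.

1. pair(pair(k(pair(pair(pair(0, 0), e), pair(pair(e, 0), 0)), k(pair(e, pair(pair(pair(0, e), pair(e, 0)), 0)), pair(pair(0, e), e))), pair(pair(0, 0), pair(e, e))), pair(pair(pair(0, 0), pair(0, 0)), pair(pair(0, e), e)))  →  pair(pair(k(pair(pair(pair(0, 0), e), pair(pair(e, 0), 0)), pair(0, e)), pair(pair(0, 0), pair(e, e))), pair(pair(pair(0, 0), pair(0, 0)), pair(pair(0, e), e)))   [R1 at 1.1.2]
2. pair(pair(k(pair(pair(pair(0, 0), e), pair(pair(e, 0), 0)), pair(0, e)), pair(pair(0, 0), pair(e, e))), pair(pair(pair(0, 0), pair(0, 0)), pair(pair(0, e), e)))  →  pair(pair(0, pair(pair(0, 0), pair(e, e))), pair(pair(pair(0, 0), pair(0, 0)), pair(pair(0, e), e)))   [R1 at 1.1]

pair(pair(0, pair(pair(0, 0), pair(e, e))), pair(pair(pair(0, 0), pair(0, 0)), pair(pair(0, e), e)))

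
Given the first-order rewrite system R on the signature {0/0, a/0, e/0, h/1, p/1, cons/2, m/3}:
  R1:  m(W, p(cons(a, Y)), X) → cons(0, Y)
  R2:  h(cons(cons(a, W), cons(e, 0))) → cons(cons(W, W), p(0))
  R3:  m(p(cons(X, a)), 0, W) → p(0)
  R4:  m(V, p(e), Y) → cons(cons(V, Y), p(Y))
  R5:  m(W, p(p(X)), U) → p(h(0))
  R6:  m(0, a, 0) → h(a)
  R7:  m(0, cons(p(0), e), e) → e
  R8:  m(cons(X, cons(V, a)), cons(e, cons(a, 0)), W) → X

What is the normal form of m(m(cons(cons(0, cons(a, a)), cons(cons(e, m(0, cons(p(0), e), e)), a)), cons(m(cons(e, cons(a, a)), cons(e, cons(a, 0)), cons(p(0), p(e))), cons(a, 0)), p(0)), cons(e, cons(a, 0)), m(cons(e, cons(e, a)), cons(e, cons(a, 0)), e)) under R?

1. m(m(cons(cons(0, cons(a, a)), cons(cons(e, m(0, cons(p(0), e), e)), a)), cons(m(cons(e, cons(a, a)), cons(e, cons(a, 0)), cons(p(0), p(e))), cons(a, 0)), p(0)), cons(e, cons(a, 0)), m(cons(e, cons(e, a)), cons(e, cons(a, 0)), e))  →  m(m(cons(cons(0, cons(a, a)), cons(cons(e, e), a)), cons(m(cons(e, cons(a, a)), cons(e, cons(a, 0)), cons(p(0), p(e))), cons(a, 0)), p(0)), cons(e, cons(a, 0)), m(cons(e, cons(e, a)), cons(e, cons(a, 0)), e))   [R7 at 1.1.2.1.2]
2. m(m(cons(cons(0, cons(a, a)), cons(cons(e, e), a)), cons(m(cons(e, cons(a, a)), cons(e, cons(a, 0)), cons(p(0), p(e))), cons(a, 0)), p(0)), cons(e, cons(a, 0)), m(cons(e, cons(e, a)), cons(e, cons(a, 0)), e))  →  m(m(cons(cons(0, cons(a, a)), cons(cons(e, e), a)), cons(e, cons(a, 0)), p(0)), cons(e, cons(a, 0)), m(cons(e, cons(e, a)), cons(e, cons(a, 0)), e))   [R8 at 1.2.1]
3. m(m(cons(cons(0, cons(a, a)), cons(cons(e, e), a)), cons(e, cons(a, 0)), p(0)), cons(e, cons(a, 0)), m(cons(e, cons(e, a)), cons(e, cons(a, 0)), e))  →  m(cons(0, cons(a, a)), cons(e, cons(a, 0)), m(cons(e, cons(e, a)), cons(e, cons(a, 0)), e))   [R8 at 1]
4. m(cons(0, cons(a, a)), cons(e, cons(a, 0)), m(cons(e, cons(e, a)), cons(e, cons(a, 0)), e))  →  0   [R8 at ε]

0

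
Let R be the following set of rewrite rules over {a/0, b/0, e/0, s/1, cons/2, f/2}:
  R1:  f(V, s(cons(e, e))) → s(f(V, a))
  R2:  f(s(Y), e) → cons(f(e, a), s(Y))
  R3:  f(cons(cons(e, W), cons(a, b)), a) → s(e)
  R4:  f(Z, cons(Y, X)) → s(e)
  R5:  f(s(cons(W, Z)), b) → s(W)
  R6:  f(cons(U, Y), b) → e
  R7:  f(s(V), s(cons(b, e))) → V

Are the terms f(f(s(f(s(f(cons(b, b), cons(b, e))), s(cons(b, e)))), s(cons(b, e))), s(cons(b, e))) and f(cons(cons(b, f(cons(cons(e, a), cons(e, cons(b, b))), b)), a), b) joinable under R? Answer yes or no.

yes — NF(t₁) = e, NF(t₂) = e

Reduce t₁ = f(f(s(f(s(f(cons(b, b), cons(b, e))), s(cons(b, e)))), s(cons(b, e))), s(cons(b, e))):
1. f(f(s(f(s(f(cons(b, b), cons(b, e))), s(cons(b, e)))), s(cons(b, e))), s(cons(b, e)))  →  f(f(s(f(cons(b, b), cons(b, e))), s(cons(b, e))), s(cons(b, e)))   [R7 at 1]
2. f(f(s(f(cons(b, b), cons(b, e))), s(cons(b, e))), s(cons(b, e)))  →  f(f(cons(b, b), cons(b, e)), s(cons(b, e)))   [R7 at 1]
3. f(f(cons(b, b), cons(b, e)), s(cons(b, e)))  →  f(s(e), s(cons(b, e)))   [R4 at 1]
4. f(s(e), s(cons(b, e)))  →  e   [R7 at ε]

Reduce t₂ = f(cons(cons(b, f(cons(cons(e, a), cons(e, cons(b, b))), b)), a), b):
1. f(cons(cons(b, f(cons(cons(e, a), cons(e, cons(b, b))), b)), a), b)  →  e   [R6 at ε]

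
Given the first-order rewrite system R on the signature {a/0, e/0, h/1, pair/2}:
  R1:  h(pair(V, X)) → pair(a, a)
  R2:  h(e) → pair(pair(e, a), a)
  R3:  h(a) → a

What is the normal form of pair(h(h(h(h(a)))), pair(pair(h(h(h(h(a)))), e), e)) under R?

1. pair(h(h(h(h(a)))), pair(pair(h(h(h(h(a)))), e), e))  →  pair(h(h(h(a))), pair(pair(h(h(h(h(a)))), e), e))   [R3 at 1.1.1.1]
2. pair(h(h(h(a))), pair(pair(h(h(h(h(a)))), e), e))  →  pair(h(h(a)), pair(pair(h(h(h(h(a)))), e), e))   [R3 at 1.1.1]
3. pair(h(h(a)), pair(pair(h(h(h(h(a)))), e), e))  →  pair(h(a), pair(pair(h(h(h(h(a)))), e), e))   [R3 at 1.1]
4. pair(h(a), pair(pair(h(h(h(h(a)))), e), e))  →  pair(a, pair(pair(h(h(h(h(a)))), e), e))   [R3 at 1]
5. pair(a, pair(pair(h(h(h(h(a)))), e), e))  →  pair(a, pair(pair(h(h(h(a))), e), e))   [R3 at 2.1.1.1.1.1]
6. pair(a, pair(pair(h(h(h(a))), e), e))  →  pair(a, pair(pair(h(h(a)), e), e))   [R3 at 2.1.1.1.1]
7. pair(a, pair(pair(h(h(a)), e), e))  →  pair(a, pair(pair(h(a), e), e))   [R3 at 2.1.1.1]
8. pair(a, pair(pair(h(a), e), e))  →  pair(a, pair(pair(a, e), e))   [R3 at 2.1.1]

pair(a, pair(pair(a, e), e))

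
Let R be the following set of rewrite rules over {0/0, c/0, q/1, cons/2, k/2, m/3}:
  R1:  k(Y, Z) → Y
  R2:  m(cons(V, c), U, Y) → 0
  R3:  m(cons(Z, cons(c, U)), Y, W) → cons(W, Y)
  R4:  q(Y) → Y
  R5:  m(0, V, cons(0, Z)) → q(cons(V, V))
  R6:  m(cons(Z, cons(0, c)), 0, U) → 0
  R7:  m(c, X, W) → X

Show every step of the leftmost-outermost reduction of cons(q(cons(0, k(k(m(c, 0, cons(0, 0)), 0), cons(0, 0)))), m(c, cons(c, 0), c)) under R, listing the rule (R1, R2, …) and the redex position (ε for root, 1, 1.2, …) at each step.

cons(cons(0, 0), cons(c, 0))

1. cons(q(cons(0, k(k(m(c, 0, cons(0, 0)), 0), cons(0, 0)))), m(c, cons(c, 0), c))  →  cons(cons(0, k(k(m(c, 0, cons(0, 0)), 0), cons(0, 0))), m(c, cons(c, 0), c))   [R4 at 1]
2. cons(cons(0, k(k(m(c, 0, cons(0, 0)), 0), cons(0, 0))), m(c, cons(c, 0), c))  →  cons(cons(0, k(m(c, 0, cons(0, 0)), 0)), m(c, cons(c, 0), c))   [R1 at 1.2]
3. cons(cons(0, k(m(c, 0, cons(0, 0)), 0)), m(c, cons(c, 0), c))  →  cons(cons(0, m(c, 0, cons(0, 0))), m(c, cons(c, 0), c))   [R1 at 1.2]
4. cons(cons(0, m(c, 0, cons(0, 0))), m(c, cons(c, 0), c))  →  cons(cons(0, 0), m(c, cons(c, 0), c))   [R7 at 1.2]
5. cons(cons(0, 0), m(c, cons(c, 0), c))  →  cons(cons(0, 0), cons(c, 0))   [R7 at 2]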